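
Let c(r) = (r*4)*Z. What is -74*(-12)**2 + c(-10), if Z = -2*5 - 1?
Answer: -10216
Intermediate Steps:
Z = -11 (Z = -10 - 1 = -11)
c(r) = -44*r (c(r) = (r*4)*(-11) = (4*r)*(-11) = -44*r)
-74*(-12)**2 + c(-10) = -74*(-12)**2 - 44*(-10) = -74*144 + 440 = -10656 + 440 = -10216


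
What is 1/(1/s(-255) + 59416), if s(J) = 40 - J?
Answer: 295/17527721 ≈ 1.6830e-5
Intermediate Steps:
1/(1/s(-255) + 59416) = 1/(1/(40 - 1*(-255)) + 59416) = 1/(1/(40 + 255) + 59416) = 1/(1/295 + 59416) = 1/(17527721/295) = 295/17527721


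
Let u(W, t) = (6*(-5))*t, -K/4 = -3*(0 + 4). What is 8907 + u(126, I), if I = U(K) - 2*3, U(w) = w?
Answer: 7647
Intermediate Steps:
K = 48 (K = -(-12)*(0 + 4) = -(-12)*4 = -4*(-12) = 48)
I = 42 (I = 48 - 2*3 = 48 - 6 = 42)
u(W, t) = -30*t
8907 + u(126, I) = 8907 - 30*42 = 8907 - 1260 = 7647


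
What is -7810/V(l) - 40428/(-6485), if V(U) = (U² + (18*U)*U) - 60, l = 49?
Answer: 1791211402/295450115 ≈ 6.0627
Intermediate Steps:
V(U) = -60 + 19*U² (V(U) = (U² + 18*U²) - 60 = 19*U² - 60 = -60 + 19*U²)
-7810/V(l) - 40428/(-6485) = -7810/(-60 + 19*49²) - 40428/(-6485) = -7810/(-60 + 19*2401) - 40428*(-1/6485) = -7810/(-60 + 45619) + 40428/6485 = -7810/45559 + 40428/6485 = 1791211402/295450115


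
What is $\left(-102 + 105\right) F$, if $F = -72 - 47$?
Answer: $-357$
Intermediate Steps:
$F = -119$ ($F = -72 - 47 = -119$)
$\left(-102 + 105\right) F = \left(-102 + 105\right) \left(-119\right) = 3 \left(-119\right) = -357$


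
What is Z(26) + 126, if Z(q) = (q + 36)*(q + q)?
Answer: 3350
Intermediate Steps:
Z(q) = 2*q*(36 + q) (Z(q) = (36 + q)*(2*q) = 2*q*(36 + q))
Z(26) + 126 = 2*26*(36 + 26) + 126 = 2*26*62 + 126 = 3224 + 126 = 3350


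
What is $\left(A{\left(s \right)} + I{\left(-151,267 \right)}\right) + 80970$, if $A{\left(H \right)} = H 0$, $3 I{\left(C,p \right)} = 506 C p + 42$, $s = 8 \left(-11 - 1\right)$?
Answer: $-6719150$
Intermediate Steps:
$s = -96$ ($s = 8 \left(-12\right) = -96$)
$I{\left(C,p \right)} = 14 + \frac{506 C p}{3}$ ($I{\left(C,p \right)} = \frac{506 C p + 42}{3} = \frac{42 + 506 C p}{3} = 14 + \frac{506 C p}{3}$)
$A{\left(H \right)} = 0$
$\left(A{\left(s \right)} + I{\left(-151,267 \right)}\right) + 80970 = \left(0 + \left(14 + \frac{506}{3} \left(-151\right) 267\right)\right) + 80970 = \left(0 + \left(14 - 6800134\right)\right) + 80970 = \left(0 - 6800120\right) + 80970 = -6800120 + 80970 = -6719150$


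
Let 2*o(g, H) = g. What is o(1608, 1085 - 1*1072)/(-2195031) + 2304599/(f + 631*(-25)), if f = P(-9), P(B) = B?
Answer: -1686226312635/11548789768 ≈ -146.01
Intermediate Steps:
o(g, H) = g/2
f = -9
o(1608, 1085 - 1*1072)/(-2195031) + 2304599/(f + 631*(-25)) = ((½)*1608)/(-2195031) + 2304599/(-9 + 631*(-25)) = 804*(-1/2195031) + 2304599/(-9 - 15775) = -268/731677 + 2304599/(-15784) = -268/731677 + 2304599*(-1/15784) = -268/731677 - 2304599/15784 = -1686226312635/11548789768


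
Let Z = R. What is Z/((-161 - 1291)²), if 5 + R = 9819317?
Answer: 204569/43923 ≈ 4.6574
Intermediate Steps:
R = 9819312 (R = -5 + 9819317 = 9819312)
Z = 9819312
Z/((-161 - 1291)²) = 9819312/((-161 - 1291)²) = 9819312/((-1452)²) = 9819312/2108304 = 9819312*(1/2108304) = 204569/43923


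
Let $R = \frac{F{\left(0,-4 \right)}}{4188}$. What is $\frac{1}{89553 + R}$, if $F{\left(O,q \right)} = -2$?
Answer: $\frac{2094}{187523981} \approx 1.1167 \cdot 10^{-5}$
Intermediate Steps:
$R = - \frac{1}{2094}$ ($R = - \frac{2}{4188} = \left(-2\right) \frac{1}{4188} = - \frac{1}{2094} \approx -0.00047755$)
$\frac{1}{89553 + R} = \frac{1}{89553 - \frac{1}{2094}} = \frac{1}{\frac{187523981}{2094}} = \frac{2094}{187523981}$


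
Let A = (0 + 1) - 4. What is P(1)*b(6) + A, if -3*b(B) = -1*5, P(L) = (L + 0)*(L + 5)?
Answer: 7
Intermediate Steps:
P(L) = L*(5 + L)
A = -3 (A = 1 - 4 = -3)
b(B) = 5/3 (b(B) = -(-1)*5/3 = -1/3*(-5) = 5/3)
P(1)*b(6) + A = (1*(5 + 1))*(5/3) - 3 = (1*6)*(5/3) - 3 = 6*(5/3) - 3 = 10 - 3 = 7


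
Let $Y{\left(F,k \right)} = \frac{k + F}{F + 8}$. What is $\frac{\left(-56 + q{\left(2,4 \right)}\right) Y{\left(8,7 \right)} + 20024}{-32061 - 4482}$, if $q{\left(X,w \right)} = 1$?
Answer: $- \frac{319559}{584688} \approx -0.54655$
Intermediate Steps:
$Y{\left(F,k \right)} = \frac{F + k}{8 + F}$
$\frac{\left(-56 + q{\left(2,4 \right)}\right) Y{\left(8,7 \right)} + 20024}{-32061 - 4482} = \frac{\left(-56 + 1\right) \frac{8 + 7}{8 + 8} + 20024}{-32061 - 4482} = \frac{- 55 \cdot \frac{1}{16} \cdot 15 + 20024}{-36543} = \left(- 55 \cdot \frac{1}{16} \cdot 15 + 20024\right) \left(- \frac{1}{36543}\right) = \left(\left(-55\right) \frac{15}{16} + 20024\right) \left(- \frac{1}{36543}\right) = \left(- \frac{825}{16} + 20024\right) \left(- \frac{1}{36543}\right) = \frac{319559}{16} \left(- \frac{1}{36543}\right) = - \frac{319559}{584688}$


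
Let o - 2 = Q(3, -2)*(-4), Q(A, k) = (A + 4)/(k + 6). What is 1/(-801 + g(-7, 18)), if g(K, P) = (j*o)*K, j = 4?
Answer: -1/661 ≈ -0.0015129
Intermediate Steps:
Q(A, k) = (4 + A)/(6 + k)
o = -5 (o = 2 + ((4 + 3)/(6 - 2))*(-4) = 2 + (7/4)*(-4) = 2 - 7 = -5)
g(K, P) = -20*K (g(K, P) = (4*(-5))*K = -20*K)
1/(-801 + g(-7, 18)) = 1/(-801 - 20*(-7)) = 1/(-801 + 140) = 1/(-661) = -1/661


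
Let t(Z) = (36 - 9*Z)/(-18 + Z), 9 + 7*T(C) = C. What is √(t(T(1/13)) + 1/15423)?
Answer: I*√450588007306713/13525971 ≈ 1.5694*I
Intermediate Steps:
T(C) = -9/7 + C/7
t(Z) = (36 - 9*Z)/(-18 + Z)
√(t(T(1/13)) + 1/15423) = √(9*(4 - (-9/7 + (⅐)/13))/(-18 + (-9/7 + (⅐)/13)) + 1/15423) = √(9*(4 - (-9/7 + (⅐)*(1/13)))/(-18 + (-9/7 + (⅐)*(1/13))) + 1/15423) = √(9*(4 - (-9/7 + 1/91))/(-18 + (-9/7 + 1/91)) + 1/15423) = √(9*(4 - 1*(-116/91))/(-18 - 116/91) + 1/15423) = √(9*(4 + 116/91)/(-1754/91) + 1/15423) = √(9*(-91/1754)*(480/91) + 1/15423) = √(-2160/877 + 1/15423) = √(-33312803/13525971) = I*√450588007306713/13525971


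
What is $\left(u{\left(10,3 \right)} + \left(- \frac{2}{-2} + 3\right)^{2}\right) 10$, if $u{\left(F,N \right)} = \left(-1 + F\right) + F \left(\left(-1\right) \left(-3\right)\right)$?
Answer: $550$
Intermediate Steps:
$u{\left(F,N \right)} = -1 + 4 F$ ($u{\left(F,N \right)} = \left(-1 + F\right) + F 3 = \left(-1 + F\right) + 3 F = -1 + 4 F$)
$\left(u{\left(10,3 \right)} + \left(- \frac{2}{-2} + 3\right)^{2}\right) 10 = \left(\left(-1 + 4 \cdot 10\right) + \left(- \frac{2}{-2} + 3\right)^{2}\right) 10 = \left(\left(-1 + 40\right) + \left(\left(-2\right) \left(- \frac{1}{2}\right) + 3\right)^{2}\right) 10 = \left(39 + \left(1 + 3\right)^{2}\right) 10 = \left(39 + 4^{2}\right) 10 = \left(39 + 16\right) 10 = 55 \cdot 10 = 550$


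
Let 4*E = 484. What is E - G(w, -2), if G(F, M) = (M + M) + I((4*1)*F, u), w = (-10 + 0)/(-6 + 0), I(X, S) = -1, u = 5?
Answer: 126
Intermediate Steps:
E = 121 (E = (¼)*484 = 121)
w = 5/3 (w = -10/(-6) = -10*(-⅙) = 5/3 ≈ 1.6667)
G(F, M) = -1 + 2*M (G(F, M) = (M + M) - 1 = 2*M - 1 = -1 + 2*M)
E - G(w, -2) = 121 - (-1 + 2*(-2)) = 121 - (-1 - 4) = 121 - 1*(-5) = 121 + 5 = 126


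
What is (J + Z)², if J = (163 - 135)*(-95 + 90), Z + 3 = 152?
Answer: 81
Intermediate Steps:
Z = 149 (Z = -3 + 152 = 149)
J = -140 (J = 28*(-5) = -140)
(J + Z)² = (-140 + 149)² = 9² = 81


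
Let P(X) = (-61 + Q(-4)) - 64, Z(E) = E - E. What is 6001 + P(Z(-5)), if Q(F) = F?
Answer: 5872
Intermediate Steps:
Z(E) = 0
P(X) = -129 (P(X) = (-61 - 4) - 64 = -65 - 64 = -129)
6001 + P(Z(-5)) = 6001 - 129 = 5872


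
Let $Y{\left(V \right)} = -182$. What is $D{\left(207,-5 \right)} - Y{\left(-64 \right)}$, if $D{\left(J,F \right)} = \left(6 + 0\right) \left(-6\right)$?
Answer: $146$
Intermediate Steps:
$D{\left(J,F \right)} = -36$ ($D{\left(J,F \right)} = 6 \left(-6\right) = -36$)
$D{\left(207,-5 \right)} - Y{\left(-64 \right)} = -36 - -182 = -36 + 182 = 146$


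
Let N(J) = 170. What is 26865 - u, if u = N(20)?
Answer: 26695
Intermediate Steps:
u = 170
26865 - u = 26865 - 1*170 = 26865 - 170 = 26695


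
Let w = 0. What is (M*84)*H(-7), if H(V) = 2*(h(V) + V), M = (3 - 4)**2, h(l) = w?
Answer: -1176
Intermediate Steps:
h(l) = 0
M = 1 (M = (-1)**2 = 1)
H(V) = 2*V (H(V) = 2*(0 + V) = 2*V)
(M*84)*H(-7) = (1*84)*(2*(-7)) = 84*(-14) = -1176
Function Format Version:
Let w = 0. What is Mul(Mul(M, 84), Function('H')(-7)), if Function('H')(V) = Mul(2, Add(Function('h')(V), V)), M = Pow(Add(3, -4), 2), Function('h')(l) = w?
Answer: -1176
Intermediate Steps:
Function('h')(l) = 0
M = 1 (M = Pow(-1, 2) = 1)
Function('H')(V) = Mul(2, V) (Function('H')(V) = Mul(2, Add(0, V)) = Mul(2, V))
Mul(Mul(M, 84), Function('H')(-7)) = Mul(Mul(1, 84), Mul(2, -7)) = Mul(84, -14) = -1176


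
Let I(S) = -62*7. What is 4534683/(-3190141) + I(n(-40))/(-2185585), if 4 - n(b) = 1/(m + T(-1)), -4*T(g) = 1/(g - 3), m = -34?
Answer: -9909550623361/6972324317485 ≈ -1.4213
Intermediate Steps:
T(g) = -1/(4*(-3 + g)) (T(g) = -1/(4*(g - 3)) = -1/(4*(-3 + g)))
n(b) = 2188/543 (n(b) = 4 - 1/(-34 - 1/(-12 + 4*(-1))) = 4 - 1/(-34 - 1/(-12 - 4)) = 4 - 1/(-34 - 1/(-16)) = 4 - 1/(-34 - 1*(-1/16)) = 4 - 1/(-34 + 1/16) = 4 - 1/(-543/16) = 4 - 1*(-16/543) = 4 + 16/543 = 2188/543)
I(S) = -434
4534683/(-3190141) + I(n(-40))/(-2185585) = 4534683/(-3190141) - 434/(-2185585) = 4534683*(-1/3190141) - 434*(-1/2185585) = -4534683/3190141 + 434/2185585 = -9909550623361/6972324317485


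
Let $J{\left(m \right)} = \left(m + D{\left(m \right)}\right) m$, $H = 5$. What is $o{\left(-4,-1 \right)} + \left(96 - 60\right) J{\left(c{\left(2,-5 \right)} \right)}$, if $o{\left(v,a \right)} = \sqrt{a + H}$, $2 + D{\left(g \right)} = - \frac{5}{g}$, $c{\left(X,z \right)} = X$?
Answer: $-178$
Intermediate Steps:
$D{\left(g \right)} = -2 - \frac{5}{g}$
$o{\left(v,a \right)} = \sqrt{5 + a}$ ($o{\left(v,a \right)} = \sqrt{a + 5} = \sqrt{5 + a}$)
$J{\left(m \right)} = m \left(-2 + m - \frac{5}{m}\right)$ ($J{\left(m \right)} = \left(m - \left(2 + \frac{5}{m}\right)\right) m = \left(-2 + m - \frac{5}{m}\right) m = m \left(-2 + m - \frac{5}{m}\right)$)
$o{\left(-4,-1 \right)} + \left(96 - 60\right) J{\left(c{\left(2,-5 \right)} \right)} = \sqrt{5 - 1} + \left(96 - 60\right) \left(-5 + 2 \left(-2 + 2\right)\right) = \sqrt{4} + \left(96 - 60\right) \left(-5 + 2 \cdot 0\right) = 2 + 36 \left(-5 + 0\right) = 2 + 36 \left(-5\right) = 2 - 180 = -178$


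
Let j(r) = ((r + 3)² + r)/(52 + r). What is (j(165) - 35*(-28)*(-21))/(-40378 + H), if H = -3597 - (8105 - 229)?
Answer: 4437471/11251667 ≈ 0.39438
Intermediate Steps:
j(r) = (r + (3 + r)²)/(52 + r) (j(r) = ((3 + r)² + r)/(52 + r) = (r + (3 + r)²)/(52 + r))
H = -11473 (H = -3597 - 1*7876 = -3597 - 7876 = -11473)
(j(165) - 35*(-28)*(-21))/(-40378 + H) = ((165 + (3 + 165)²)/(52 + 165) - 35*(-28)*(-21))/(-40378 - 11473) = ((165 + 168²)/217 + 980*(-21))/(-51851) = ((165 + 28224)/217 - 20580)*(-1/51851) = ((1/217)*28389 - 20580)*(-1/51851) = (28389/217 - 20580)*(-1/51851) = -4437471/217*(-1/51851) = 4437471/11251667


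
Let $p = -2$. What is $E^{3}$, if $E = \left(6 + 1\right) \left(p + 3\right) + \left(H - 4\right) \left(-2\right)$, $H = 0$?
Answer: $3375$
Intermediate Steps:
$E = 15$ ($E = \left(6 + 1\right) \left(-2 + 3\right) + \left(0 - 4\right) \left(-2\right) = 7 \cdot 1 + \left(0 - 4\right) \left(-2\right) = 7 - -8 = 7 + 8 = 15$)
$E^{3} = 15^{3} = 3375$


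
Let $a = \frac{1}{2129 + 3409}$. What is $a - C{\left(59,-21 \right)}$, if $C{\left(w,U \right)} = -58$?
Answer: $\frac{321205}{5538} \approx 58.0$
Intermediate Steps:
$a = \frac{1}{5538} \approx 0.00018057$
$a - C{\left(59,-21 \right)} = \frac{1}{5538} - -58 = \frac{1}{5538} + 58 = \frac{321205}{5538}$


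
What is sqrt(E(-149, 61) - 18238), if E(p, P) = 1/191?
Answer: I*sqrt(665340287)/191 ≈ 135.05*I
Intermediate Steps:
E(p, P) = 1/191
sqrt(E(-149, 61) - 18238) = sqrt(1/191 - 18238) = sqrt(-3483457/191) = I*sqrt(665340287)/191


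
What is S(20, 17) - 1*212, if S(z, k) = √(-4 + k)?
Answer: -212 + √13 ≈ -208.39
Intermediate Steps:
S(20, 17) - 1*212 = √(-4 + 17) - 1*212 = √13 - 212 = -212 + √13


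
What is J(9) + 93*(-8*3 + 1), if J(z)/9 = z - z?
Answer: -2139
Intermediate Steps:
J(z) = 0 (J(z) = 9*(z - z) = 9*0 = 0)
J(9) + 93*(-8*3 + 1) = 0 + 93*(-8*3 + 1) = 0 + 93*(-24 + 1) = 0 + 93*(-23) = 0 - 2139 = -2139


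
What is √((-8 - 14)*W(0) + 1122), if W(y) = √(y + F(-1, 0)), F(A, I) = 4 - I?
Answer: 7*√22 ≈ 32.833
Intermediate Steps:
W(y) = √(4 + y) (W(y) = √(y + (4 - 1*0)) = √(y + (4 + 0)) = √(y + 4) = √(4 + y))
√((-8 - 14)*W(0) + 1122) = √((-8 - 14)*√(4 + 0) + 1122) = √(-22*√4 + 1122) = √(-22*2 + 1122) = √(-44 + 1122) = √1078 = 7*√22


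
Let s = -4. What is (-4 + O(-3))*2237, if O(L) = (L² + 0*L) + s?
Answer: 2237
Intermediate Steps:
O(L) = -4 + L² (O(L) = (L² + 0*L) - 4 = (L² + 0) - 4 = L² - 4 = -4 + L²)
(-4 + O(-3))*2237 = (-4 + (-4 + (-3)²))*2237 = (-4 + (-4 + 9))*2237 = (-4 + 5)*2237 = 1*2237 = 2237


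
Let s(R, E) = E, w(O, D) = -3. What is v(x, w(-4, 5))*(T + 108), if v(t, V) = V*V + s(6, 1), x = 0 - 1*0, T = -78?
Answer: 300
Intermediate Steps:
x = 0 (x = 0 + 0 = 0)
v(t, V) = 1 + V² (v(t, V) = V*V + 1 = V² + 1 = 1 + V²)
v(x, w(-4, 5))*(T + 108) = (1 + (-3)²)*(-78 + 108) = (1 + 9)*30 = 10*30 = 300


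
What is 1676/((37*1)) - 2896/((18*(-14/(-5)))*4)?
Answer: 72103/2331 ≈ 30.932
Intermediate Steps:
1676/((37*1)) - 2896/((18*(-14/(-5)))*4) = 1676/37 - 2896/((18*(-14*(-⅕)))*4) = 1676*(1/37) - 2896/((18*(14/5))*4) = 1676/37 - 2896/((252/5)*4) = 1676/37 - 2896/1008/5 = 1676/37 - 2896*5/1008 = 1676/37 - 905/63 = 72103/2331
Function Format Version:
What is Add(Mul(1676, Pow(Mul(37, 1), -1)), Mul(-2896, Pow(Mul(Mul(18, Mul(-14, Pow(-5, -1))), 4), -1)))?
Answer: Rational(72103, 2331) ≈ 30.932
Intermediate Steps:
Add(Mul(1676, Pow(Mul(37, 1), -1)), Mul(-2896, Pow(Mul(Mul(18, Mul(-14, Pow(-5, -1))), 4), -1))) = Add(Mul(1676, Pow(37, -1)), Mul(-2896, Pow(Mul(Mul(18, Mul(-14, Rational(-1, 5))), 4), -1))) = Add(Mul(1676, Rational(1, 37)), Mul(-2896, Pow(Mul(Mul(18, Rational(14, 5)), 4), -1))) = Add(Rational(1676, 37), Mul(-2896, Pow(Mul(Rational(252, 5), 4), -1))) = Add(Rational(1676, 37), Mul(-2896, Pow(Rational(1008, 5), -1))) = Add(Rational(1676, 37), Mul(-2896, Rational(5, 1008))) = Add(Rational(1676, 37), Rational(-905, 63)) = Rational(72103, 2331)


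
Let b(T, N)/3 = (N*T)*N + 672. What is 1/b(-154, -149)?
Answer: -1/10254846 ≈ -9.7515e-8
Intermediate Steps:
b(T, N) = 2016 + 3*T*N**2 (b(T, N) = 3*((N*T)*N + 672) = 3*(T*N**2 + 672) = 3*(672 + T*N**2) = 2016 + 3*T*N**2)
1/b(-154, -149) = 1/(2016 + 3*(-154)*(-149)**2) = 1/(2016 + 3*(-154)*22201) = 1/(2016 - 10256862) = 1/(-10254846) = -1/10254846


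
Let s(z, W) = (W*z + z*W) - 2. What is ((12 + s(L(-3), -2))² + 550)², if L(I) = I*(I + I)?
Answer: 19307236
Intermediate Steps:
L(I) = 2*I² (L(I) = I*(2*I) = 2*I²)
s(z, W) = -2 + 2*W*z (s(z, W) = (W*z + W*z) - 2 = 2*W*z - 2 = -2 + 2*W*z)
((12 + s(L(-3), -2))² + 550)² = ((12 + (-2 + 2*(-2)*(2*(-3)²)))² + 550)² = ((12 + (-2 + 2*(-2)*(2*9)))² + 550)² = ((12 + (-2 + 2*(-2)*18))² + 550)² = ((12 + (-2 - 72))² + 550)² = ((12 - 74)² + 550)² = ((-62)² + 550)² = (3844 + 550)² = 4394² = 19307236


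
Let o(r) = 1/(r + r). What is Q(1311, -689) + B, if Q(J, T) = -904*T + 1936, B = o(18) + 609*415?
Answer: 31590973/36 ≈ 8.7753e+5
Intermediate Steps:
o(r) = 1/(2*r)
B = 9098461/36 (B = (½)/18 + 609*415 = (½)*(1/18) + 252735 = 1/36 + 252735 = 9098461/36 ≈ 2.5274e+5)
Q(J, T) = 1936 - 904*T
Q(1311, -689) + B = (1936 - 904*(-689)) + 9098461/36 = (1936 + 622856) + 9098461/36 = 624792 + 9098461/36 = 31590973/36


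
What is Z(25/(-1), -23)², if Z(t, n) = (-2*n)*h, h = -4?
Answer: 33856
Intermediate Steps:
Z(t, n) = 8*n (Z(t, n) = -2*n*(-4) = 8*n)
Z(25/(-1), -23)² = (8*(-23))² = (-184)² = 33856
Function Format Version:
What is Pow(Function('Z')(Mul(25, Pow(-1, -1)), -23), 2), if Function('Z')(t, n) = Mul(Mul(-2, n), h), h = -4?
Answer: 33856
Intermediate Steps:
Function('Z')(t, n) = Mul(8, n) (Function('Z')(t, n) = Mul(Mul(-2, n), -4) = Mul(8, n))
Pow(Function('Z')(Mul(25, Pow(-1, -1)), -23), 2) = Pow(Mul(8, -23), 2) = Pow(-184, 2) = 33856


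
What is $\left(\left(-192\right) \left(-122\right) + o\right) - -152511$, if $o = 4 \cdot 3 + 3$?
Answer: $175950$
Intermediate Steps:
$o = 15$ ($o = 12 + 3 = 15$)
$\left(\left(-192\right) \left(-122\right) + o\right) - -152511 = \left(\left(-192\right) \left(-122\right) + 15\right) - -152511 = \left(23424 + 15\right) + 152511 = 23439 + 152511 = 175950$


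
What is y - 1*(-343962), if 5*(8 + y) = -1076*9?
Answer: 1710086/5 ≈ 3.4202e+5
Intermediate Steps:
y = -9724/5 (y = -8 + (-1076*9)/5 = -8 + (⅕)*(-9684) = -8 - 9684/5 = -9724/5 ≈ -1944.8)
y - 1*(-343962) = -9724/5 - 1*(-343962) = -9724/5 + 343962 = 1710086/5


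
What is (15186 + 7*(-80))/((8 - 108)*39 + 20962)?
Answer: 7313/8531 ≈ 0.85723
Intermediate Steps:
(15186 + 7*(-80))/((8 - 108)*39 + 20962) = (15186 - 560)/(-100*39 + 20962) = 14626/(-3900 + 20962) = 14626/17062 = 14626*(1/17062) = 7313/8531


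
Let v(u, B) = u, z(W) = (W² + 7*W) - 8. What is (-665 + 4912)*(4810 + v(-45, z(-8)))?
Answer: 20236955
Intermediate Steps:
z(W) = -8 + W² + 7*W
(-665 + 4912)*(4810 + v(-45, z(-8))) = (-665 + 4912)*(4810 - 45) = 4247*4765 = 20236955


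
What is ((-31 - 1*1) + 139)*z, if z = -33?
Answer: -3531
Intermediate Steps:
((-31 - 1*1) + 139)*z = ((-31 - 1*1) + 139)*(-33) = ((-31 - 1) + 139)*(-33) = (-32 + 139)*(-33) = 107*(-33) = -3531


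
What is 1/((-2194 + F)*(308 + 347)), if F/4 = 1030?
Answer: 1/1261530 ≈ 7.9269e-7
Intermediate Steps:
F = 4120 (F = 4*1030 = 4120)
1/((-2194 + F)*(308 + 347)) = 1/((-2194 + 4120)*(308 + 347)) = 1/(1926*655) = (1/1926)*(1/655) = 1/1261530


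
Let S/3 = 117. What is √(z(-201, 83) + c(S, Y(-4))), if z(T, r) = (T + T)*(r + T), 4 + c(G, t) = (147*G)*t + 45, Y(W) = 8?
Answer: √460253 ≈ 678.42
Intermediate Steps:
S = 351 (S = 3*117 = 351)
c(G, t) = 41 + 147*G*t (c(G, t) = -4 + ((147*G)*t + 45) = -4 + (147*G*t + 45) = -4 + (45 + 147*G*t) = 41 + 147*G*t)
z(T, r) = 2*T*(T + r) (z(T, r) = (2*T)*(T + r) = 2*T*(T + r))
√(z(-201, 83) + c(S, Y(-4))) = √(2*(-201)*(-201 + 83) + (41 + 147*351*8)) = √(2*(-201)*(-118) + (41 + 412776)) = √(47436 + 412817) = √460253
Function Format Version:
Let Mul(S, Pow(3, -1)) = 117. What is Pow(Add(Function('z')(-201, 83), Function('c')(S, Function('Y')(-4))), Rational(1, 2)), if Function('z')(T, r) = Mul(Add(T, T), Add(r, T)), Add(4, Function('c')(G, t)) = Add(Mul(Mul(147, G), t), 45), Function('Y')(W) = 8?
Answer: Pow(460253, Rational(1, 2)) ≈ 678.42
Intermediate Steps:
S = 351 (S = Mul(3, 117) = 351)
Function('c')(G, t) = Add(41, Mul(147, G, t)) (Function('c')(G, t) = Add(-4, Add(Mul(Mul(147, G), t), 45)) = Add(-4, Add(Mul(147, G, t), 45)) = Add(-4, Add(45, Mul(147, G, t))) = Add(41, Mul(147, G, t)))
Function('z')(T, r) = Mul(2, T, Add(T, r)) (Function('z')(T, r) = Mul(Mul(2, T), Add(T, r)) = Mul(2, T, Add(T, r)))
Pow(Add(Function('z')(-201, 83), Function('c')(S, Function('Y')(-4))), Rational(1, 2)) = Pow(Add(Mul(2, -201, Add(-201, 83)), Add(41, Mul(147, 351, 8))), Rational(1, 2)) = Pow(Add(Mul(2, -201, -118), Add(41, 412776)), Rational(1, 2)) = Pow(Add(47436, 412817), Rational(1, 2)) = Pow(460253, Rational(1, 2))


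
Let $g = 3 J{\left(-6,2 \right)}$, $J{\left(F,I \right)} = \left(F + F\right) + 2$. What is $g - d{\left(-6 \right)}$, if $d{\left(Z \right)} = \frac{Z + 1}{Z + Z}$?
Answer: $- \frac{365}{12} \approx -30.417$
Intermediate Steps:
$d{\left(Z \right)} = \frac{1 + Z}{2 Z}$
$J{\left(F,I \right)} = 2 + 2 F$ ($J{\left(F,I \right)} = 2 F + 2 = 2 + 2 F$)
$g = -30$ ($g = 3 \left(2 + 2 \left(-6\right)\right) = 3 \left(2 - 12\right) = 3 \left(-10\right) = -30$)
$g - d{\left(-6 \right)} = -30 - \frac{1 - 6}{2 \left(-6\right)} = -30 - \frac{1}{2} \left(- \frac{1}{6}\right) \left(-5\right) = -30 - \frac{5}{12} = - \frac{365}{12}$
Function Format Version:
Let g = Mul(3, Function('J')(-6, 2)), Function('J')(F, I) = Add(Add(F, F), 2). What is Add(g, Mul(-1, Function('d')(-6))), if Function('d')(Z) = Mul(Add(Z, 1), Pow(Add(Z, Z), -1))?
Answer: Rational(-365, 12) ≈ -30.417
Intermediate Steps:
Function('d')(Z) = Mul(Rational(1, 2), Pow(Z, -1), Add(1, Z)) (Function('d')(Z) = Mul(Add(1, Z), Pow(Mul(2, Z), -1)) = Mul(Add(1, Z), Mul(Rational(1, 2), Pow(Z, -1))) = Mul(Rational(1, 2), Pow(Z, -1), Add(1, Z)))
Function('J')(F, I) = Add(2, Mul(2, F)) (Function('J')(F, I) = Add(Mul(2, F), 2) = Add(2, Mul(2, F)))
g = -30 (g = Mul(3, Add(2, Mul(2, -6))) = Mul(3, Add(2, -12)) = Mul(3, -10) = -30)
Add(g, Mul(-1, Function('d')(-6))) = Add(-30, Mul(-1, Mul(Rational(1, 2), Pow(-6, -1), Add(1, -6)))) = Add(-30, Mul(-1, Mul(Rational(1, 2), Rational(-1, 6), -5))) = Add(-30, Mul(-1, Rational(5, 12))) = Add(-30, Rational(-5, 12)) = Rational(-365, 12)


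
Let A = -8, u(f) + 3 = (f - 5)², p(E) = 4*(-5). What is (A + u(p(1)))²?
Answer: 376996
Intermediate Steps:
p(E) = -20
u(f) = -3 + (-5 + f)² (u(f) = -3 + (f - 5)² = -3 + (-5 + f)²)
(A + u(p(1)))² = (-8 + (-3 + (-5 - 20)²))² = (-8 + (-3 + (-25)²))² = (-8 + (-3 + 625))² = (-8 + 622)² = 614² = 376996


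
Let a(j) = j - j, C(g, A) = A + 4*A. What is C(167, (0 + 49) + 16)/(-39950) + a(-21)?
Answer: -13/1598 ≈ -0.0081352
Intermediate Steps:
C(g, A) = 5*A
a(j) = 0
C(167, (0 + 49) + 16)/(-39950) + a(-21) = (5*((0 + 49) + 16))/(-39950) + 0 = (5*(49 + 16))*(-1/39950) + 0 = (5*65)*(-1/39950) + 0 = 325*(-1/39950) + 0 = -13/1598 + 0 = -13/1598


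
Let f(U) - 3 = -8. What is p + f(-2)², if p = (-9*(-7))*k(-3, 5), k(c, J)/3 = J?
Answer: 970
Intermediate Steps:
f(U) = -5 (f(U) = 3 - 8 = -5)
k(c, J) = 3*J
p = 945 (p = (-9*(-7))*(3*5) = 63*15 = 945)
p + f(-2)² = 945 + (-5)² = 945 + 25 = 970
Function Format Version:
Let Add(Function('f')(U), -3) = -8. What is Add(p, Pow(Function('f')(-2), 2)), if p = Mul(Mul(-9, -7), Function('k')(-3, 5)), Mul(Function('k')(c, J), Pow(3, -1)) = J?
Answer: 970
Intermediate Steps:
Function('f')(U) = -5 (Function('f')(U) = Add(3, -8) = -5)
Function('k')(c, J) = Mul(3, J)
p = 945 (p = Mul(Mul(-9, -7), Mul(3, 5)) = Mul(63, 15) = 945)
Add(p, Pow(Function('f')(-2), 2)) = Add(945, Pow(-5, 2)) = Add(945, 25) = 970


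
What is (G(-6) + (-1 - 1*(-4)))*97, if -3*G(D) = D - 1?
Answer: 1552/3 ≈ 517.33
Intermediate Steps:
G(D) = ⅓ - D/3 (G(D) = -(D - 1)/3 = -(-1 + D)/3 = ⅓ - D/3)
(G(-6) + (-1 - 1*(-4)))*97 = ((⅓ - ⅓*(-6)) + (-1 - 1*(-4)))*97 = ((⅓ + 2) + (-1 + 4))*97 = (7/3 + 3)*97 = (16/3)*97 = 1552/3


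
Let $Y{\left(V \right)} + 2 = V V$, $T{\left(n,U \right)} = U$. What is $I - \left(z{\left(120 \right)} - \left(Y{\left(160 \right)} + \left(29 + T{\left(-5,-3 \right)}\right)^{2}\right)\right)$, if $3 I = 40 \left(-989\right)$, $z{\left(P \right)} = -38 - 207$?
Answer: $\frac{39997}{3} \approx 13332.0$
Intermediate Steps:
$Y{\left(V \right)} = -2 + V^{2}$ ($Y{\left(V \right)} = -2 + V V = -2 + V^{2}$)
$z{\left(P \right)} = -245$
$I = - \frac{39560}{3}$ ($I = \frac{40 \left(-989\right)}{3} = \frac{1}{3} \left(-39560\right) = - \frac{39560}{3} \approx -13187.0$)
$I - \left(z{\left(120 \right)} - \left(Y{\left(160 \right)} + \left(29 + T{\left(-5,-3 \right)}\right)^{2}\right)\right) = - \frac{39560}{3} - \left(-245 - \left(\left(-2 + 160^{2}\right) + \left(29 - 3\right)^{2}\right)\right) = - \frac{39560}{3} - \left(-245 - \left(\left(-2 + 25600\right) + 26^{2}\right)\right) = - \frac{39560}{3} - \left(-245 - \left(25598 + 676\right)\right) = - \frac{39560}{3} - \left(-245 - 26274\right) = - \frac{39560}{3} - -26519 = - \frac{39560}{3} + 26519 = \frac{39997}{3}$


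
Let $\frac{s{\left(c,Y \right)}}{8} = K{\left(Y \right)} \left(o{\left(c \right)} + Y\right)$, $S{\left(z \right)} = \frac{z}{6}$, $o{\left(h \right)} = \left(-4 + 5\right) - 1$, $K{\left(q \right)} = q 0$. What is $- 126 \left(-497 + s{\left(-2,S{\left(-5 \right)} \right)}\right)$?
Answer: $62622$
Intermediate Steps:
$K{\left(q \right)} = 0$
$o{\left(h \right)} = 0$ ($o{\left(h \right)} = 1 - 1 = 0$)
$S{\left(z \right)} = \frac{z}{6}$ ($S{\left(z \right)} = z \frac{1}{6} = \frac{z}{6}$)
$s{\left(c,Y \right)} = 0$ ($s{\left(c,Y \right)} = 8 \cdot 0 \left(0 + Y\right) = 8 \cdot 0 Y = 8 \cdot 0 = 0$)
$- 126 \left(-497 + s{\left(-2,S{\left(-5 \right)} \right)}\right) = - 126 \left(-497 + 0\right) = \left(-126\right) \left(-497\right) = 62622$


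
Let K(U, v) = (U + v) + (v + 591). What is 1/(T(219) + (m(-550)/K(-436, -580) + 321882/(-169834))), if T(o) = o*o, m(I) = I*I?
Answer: 17068317/813443723996 ≈ 2.0983e-5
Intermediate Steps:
K(U, v) = 591 + U + 2*v (K(U, v) = (U + v) + (591 + v) = 591 + U + 2*v)
m(I) = I**2
T(o) = o**2
1/(T(219) + (m(-550)/K(-436, -580) + 321882/(-169834))) = 1/(219**2 + ((-550)**2/(591 - 436 + 2*(-580)) + 321882/(-169834))) = 1/(47961 + (302500/(591 - 436 - 1160) + 321882*(-1/169834))) = 1/(47961 + (302500/(-1005) - 160941/84917)) = 1/(47961 + (302500*(-1/1005) - 160941/84917)) = 1/(47961 + (-60500/201 - 160941/84917)) = 1/(47961 - 5169827641/17068317) = 1/(813443723996/17068317) = 17068317/813443723996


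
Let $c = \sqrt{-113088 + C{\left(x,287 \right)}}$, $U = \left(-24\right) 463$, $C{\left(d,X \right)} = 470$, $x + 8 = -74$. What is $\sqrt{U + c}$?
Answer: $\sqrt{-11112 + i \sqrt{112618}} \approx 1.592 + 105.43 i$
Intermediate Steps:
$x = -82$ ($x = -8 - 74 = -82$)
$U = -11112$
$c = i \sqrt{112618}$ ($c = \sqrt{-113088 + 470} = \sqrt{-112618} = i \sqrt{112618} \approx 335.59 i$)
$\sqrt{U + c} = \sqrt{-11112 + i \sqrt{112618}}$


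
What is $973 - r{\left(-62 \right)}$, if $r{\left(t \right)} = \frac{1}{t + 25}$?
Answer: $\frac{36002}{37} \approx 973.03$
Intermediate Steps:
$r{\left(t \right)} = \frac{1}{25 + t}$
$973 - r{\left(-62 \right)} = 973 - \frac{1}{25 - 62} = 973 - \frac{1}{-37} = 973 - - \frac{1}{37} = 973 + \frac{1}{37} = \frac{36002}{37}$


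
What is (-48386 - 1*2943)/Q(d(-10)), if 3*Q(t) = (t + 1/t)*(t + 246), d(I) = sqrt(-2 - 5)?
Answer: 51329*sqrt(7)/(2*(sqrt(7) - 246*I)) ≈ 2.9683 + 275.99*I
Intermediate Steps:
d(I) = I*sqrt(7) (d(I) = sqrt(-7) = I*sqrt(7))
Q(t) = (246 + t)*(t + 1/t)/3 (Q(t) = ((t + 1/t)*(t + 246))/3 = ((t + 1/t)*(246 + t))/3 = ((246 + t)*(t + 1/t))/3 = (246 + t)*(t + 1/t)/3)
(-48386 - 1*2943)/Q(d(-10)) = (-48386 - 1*2943)/(((246 + (I*sqrt(7))*(1 + (I*sqrt(7))**2 + 246*(I*sqrt(7))))/(3*((I*sqrt(7)))))) = (-48386 - 2943)/(((-I*sqrt(7)/7)*(246 + (I*sqrt(7))*(1 - 7 + 246*I*sqrt(7)))/3)) = -51329*3*I*sqrt(7)/(246 + (I*sqrt(7))*(-6 + 246*I*sqrt(7))) = -51329*3*I*sqrt(7)/(246 + I*sqrt(7)*(-6 + 246*I*sqrt(7))) = -153987*I*sqrt(7)/(246 + I*sqrt(7)*(-6 + 246*I*sqrt(7)))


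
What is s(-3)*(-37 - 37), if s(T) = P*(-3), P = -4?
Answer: -888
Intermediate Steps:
s(T) = 12 (s(T) = -4*(-3) = 12)
s(-3)*(-37 - 37) = 12*(-37 - 37) = 12*(-74) = -888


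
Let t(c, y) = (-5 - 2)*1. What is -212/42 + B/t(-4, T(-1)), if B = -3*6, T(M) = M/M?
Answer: -52/21 ≈ -2.4762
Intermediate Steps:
T(M) = 1
t(c, y) = -7 (t(c, y) = -7*1 = -7)
B = -18
-212/42 + B/t(-4, T(-1)) = -212/42 - 18/(-7) = -212*1/42 - 18*(-⅐) = -106/21 + 18/7 = -52/21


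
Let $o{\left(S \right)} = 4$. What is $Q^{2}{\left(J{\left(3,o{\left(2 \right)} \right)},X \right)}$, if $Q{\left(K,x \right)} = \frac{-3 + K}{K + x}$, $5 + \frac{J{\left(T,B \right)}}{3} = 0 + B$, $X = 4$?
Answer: $36$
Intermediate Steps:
$J{\left(T,B \right)} = -15 + 3 B$ ($J{\left(T,B \right)} = -15 + 3 \left(0 + B\right) = -15 + 3 B$)
$Q{\left(K,x \right)} = \frac{-3 + K}{K + x}$
$Q^{2}{\left(J{\left(3,o{\left(2 \right)} \right)},X \right)} = \left(\frac{-3 + \left(-15 + 3 \cdot 4\right)}{\left(-15 + 3 \cdot 4\right) + 4}\right)^{2} = \left(\frac{-3 + \left(-15 + 12\right)}{\left(-15 + 12\right) + 4}\right)^{2} = \left(\frac{-3 - 3}{-3 + 4}\right)^{2} = \left(1^{-1} \left(-6\right)\right)^{2} = \left(1 \left(-6\right)\right)^{2} = \left(-6\right)^{2} = 36$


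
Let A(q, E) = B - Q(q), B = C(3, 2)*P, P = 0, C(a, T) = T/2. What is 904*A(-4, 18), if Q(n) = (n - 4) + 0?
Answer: 7232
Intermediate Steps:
C(a, T) = T/2 (C(a, T) = T*(1/2) = T/2)
Q(n) = -4 + n (Q(n) = (-4 + n) + 0 = -4 + n)
B = 0 (B = ((1/2)*2)*0 = 1*0 = 0)
A(q, E) = 4 - q (A(q, E) = 0 - (-4 + q) = 0 + (4 - q) = 4 - q)
904*A(-4, 18) = 904*(4 - 1*(-4)) = 904*(4 + 4) = 904*8 = 7232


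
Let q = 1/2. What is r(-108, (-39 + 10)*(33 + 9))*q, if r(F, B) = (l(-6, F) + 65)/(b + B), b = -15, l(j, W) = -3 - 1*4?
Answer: -29/1233 ≈ -0.023520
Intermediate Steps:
l(j, W) = -7 (l(j, W) = -3 - 4 = -7)
q = ½ ≈ 0.50000
r(F, B) = 58/(-15 + B) (r(F, B) = (-7 + 65)/(-15 + B) = 58/(-15 + B))
r(-108, (-39 + 10)*(33 + 9))*q = (58/(-15 + (-39 + 10)*(33 + 9)))*(½) = (58/(-15 - 29*42))*(½) = (58/(-15 - 1218))*(½) = (58/(-1233))*(½) = (58*(-1/1233))*(½) = -58/1233*½ = -29/1233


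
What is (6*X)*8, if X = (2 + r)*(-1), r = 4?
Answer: -288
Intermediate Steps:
X = -6 (X = (2 + 4)*(-1) = 6*(-1) = -6)
(6*X)*8 = (6*(-6))*8 = -36*8 = -288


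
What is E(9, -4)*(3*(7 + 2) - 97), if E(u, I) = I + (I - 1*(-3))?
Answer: 350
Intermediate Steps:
E(u, I) = 3 + 2*I (E(u, I) = I + (I + 3) = I + (3 + I) = 3 + 2*I)
E(9, -4)*(3*(7 + 2) - 97) = (3 + 2*(-4))*(3*(7 + 2) - 97) = (3 - 8)*(3*9 - 97) = -5*(27 - 97) = -5*(-70) = 350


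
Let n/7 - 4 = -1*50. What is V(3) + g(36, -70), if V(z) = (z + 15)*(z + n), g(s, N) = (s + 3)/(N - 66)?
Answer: -780951/136 ≈ -5742.3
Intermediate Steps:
n = -322 (n = 28 + 7*(-1*50) = 28 + 7*(-50) = 28 - 350 = -322)
g(s, N) = (3 + s)/(-66 + N)
V(z) = (-322 + z)*(15 + z) (V(z) = (z + 15)*(z - 322) = (15 + z)*(-322 + z) = (-322 + z)*(15 + z))
V(3) + g(36, -70) = (-4830 + 3**2 - 307*3) + (3 + 36)/(-66 - 70) = (-4830 + 9 - 921) + 39/(-136) = -5742 - 1/136*39 = -5742 - 39/136 = -780951/136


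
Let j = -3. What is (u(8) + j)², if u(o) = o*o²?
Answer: 259081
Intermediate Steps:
u(o) = o³
(u(8) + j)² = (8³ - 3)² = (512 - 3)² = 509² = 259081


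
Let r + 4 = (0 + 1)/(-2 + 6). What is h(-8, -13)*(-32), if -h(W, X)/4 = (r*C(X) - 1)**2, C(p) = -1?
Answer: 968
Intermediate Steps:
r = -15/4 (r = -4 + (0 + 1)/(-2 + 6) = -4 + 1/4 = -15/4 ≈ -3.7500)
h(W, X) = -121/4 (h(W, X) = -4*(-15/4*(-1) - 1)**2 = -4*(15/4 - 1)**2 = -4*(11/4)**2 = -4*121/16 = -121/4)
h(-8, -13)*(-32) = -121/4*(-32) = 968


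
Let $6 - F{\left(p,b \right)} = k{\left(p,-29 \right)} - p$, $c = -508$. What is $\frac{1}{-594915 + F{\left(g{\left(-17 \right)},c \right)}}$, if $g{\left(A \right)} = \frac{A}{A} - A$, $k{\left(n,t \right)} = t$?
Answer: $- \frac{1}{594862} \approx -1.6811 \cdot 10^{-6}$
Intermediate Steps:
$g{\left(A \right)} = 1 - A$
$F{\left(p,b \right)} = 35 + p$ ($F{\left(p,b \right)} = 6 - \left(-29 - p\right) = 6 + \left(29 + p\right) = 35 + p$)
$\frac{1}{-594915 + F{\left(g{\left(-17 \right)},c \right)}} = \frac{1}{-594915 + \left(35 + \left(1 - -17\right)\right)} = \frac{1}{-594915 + \left(35 + \left(1 + 17\right)\right)} = \frac{1}{-594915 + \left(35 + 18\right)} = \frac{1}{-594915 + 53} = \frac{1}{-594862} = - \frac{1}{594862}$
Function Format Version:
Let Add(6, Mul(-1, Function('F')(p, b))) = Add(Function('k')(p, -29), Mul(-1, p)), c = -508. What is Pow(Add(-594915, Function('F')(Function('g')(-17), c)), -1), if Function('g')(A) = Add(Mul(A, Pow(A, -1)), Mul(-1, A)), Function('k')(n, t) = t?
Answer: Rational(-1, 594862) ≈ -1.6811e-6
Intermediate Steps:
Function('g')(A) = Add(1, Mul(-1, A))
Function('F')(p, b) = Add(35, p) (Function('F')(p, b) = Add(6, Mul(-1, Add(-29, Mul(-1, p)))) = Add(6, Add(29, p)) = Add(35, p))
Pow(Add(-594915, Function('F')(Function('g')(-17), c)), -1) = Pow(Add(-594915, Add(35, Add(1, Mul(-1, -17)))), -1) = Pow(Add(-594915, Add(35, Add(1, 17))), -1) = Pow(Add(-594915, Add(35, 18)), -1) = Pow(Add(-594915, 53), -1) = Pow(-594862, -1) = Rational(-1, 594862)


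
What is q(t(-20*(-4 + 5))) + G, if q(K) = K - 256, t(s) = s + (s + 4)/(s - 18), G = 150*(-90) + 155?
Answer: -258791/19 ≈ -13621.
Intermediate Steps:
G = -13345 (G = -13500 + 155 = -13345)
t(s) = s + (4 + s)/(-18 + s)
q(K) = -256 + K
q(t(-20*(-4 + 5))) + G = (-256 + (4 + (-20*(-4 + 5))**2 - (-68)*5*(-4 + 5))/(-18 - 20*(-4 + 5))) - 13345 = (-256 + (4 + (-20)**2 - (-68)*5*1)/(-18 - 20)) - 13345 = (-256 + (4 + (-4*5)**2 - (-68)*5)/(-18 - 4*5)) - 13345 = (-256 + (4 + (-20)**2 - 17*(-20))/(-18 - 20)) - 13345 = (-256 + (4 + 400 + 340)/(-38)) - 13345 = (-256 - 1/38*744) - 13345 = (-256 - 372/19) - 13345 = -5236/19 - 13345 = -258791/19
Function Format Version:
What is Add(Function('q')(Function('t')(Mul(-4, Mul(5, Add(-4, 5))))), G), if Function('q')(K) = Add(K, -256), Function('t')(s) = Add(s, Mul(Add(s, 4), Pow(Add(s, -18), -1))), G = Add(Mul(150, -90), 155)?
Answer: Rational(-258791, 19) ≈ -13621.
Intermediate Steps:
G = -13345 (G = Add(-13500, 155) = -13345)
Function('t')(s) = Add(s, Mul(Pow(Add(-18, s), -1), Add(4, s))) (Function('t')(s) = Add(s, Mul(Add(4, s), Pow(Add(-18, s), -1))) = Add(s, Mul(Pow(Add(-18, s), -1), Add(4, s))))
Function('q')(K) = Add(-256, K)
Add(Function('q')(Function('t')(Mul(-4, Mul(5, Add(-4, 5))))), G) = Add(Add(-256, Mul(Pow(Add(-18, Mul(-4, Mul(5, Add(-4, 5)))), -1), Add(4, Pow(Mul(-4, Mul(5, Add(-4, 5))), 2), Mul(-17, Mul(-4, Mul(5, Add(-4, 5))))))), -13345) = Add(Add(-256, Mul(Pow(Add(-18, Mul(-4, Mul(5, 1))), -1), Add(4, Pow(Mul(-4, Mul(5, 1)), 2), Mul(-17, Mul(-4, Mul(5, 1)))))), -13345) = Add(Add(-256, Mul(Pow(Add(-18, Mul(-4, 5)), -1), Add(4, Pow(Mul(-4, 5), 2), Mul(-17, Mul(-4, 5))))), -13345) = Add(Add(-256, Mul(Pow(Add(-18, -20), -1), Add(4, Pow(-20, 2), Mul(-17, -20)))), -13345) = Add(Add(-256, Mul(Pow(-38, -1), Add(4, 400, 340))), -13345) = Add(Add(-256, Mul(Rational(-1, 38), 744)), -13345) = Add(Add(-256, Rational(-372, 19)), -13345) = Add(Rational(-5236, 19), -13345) = Rational(-258791, 19)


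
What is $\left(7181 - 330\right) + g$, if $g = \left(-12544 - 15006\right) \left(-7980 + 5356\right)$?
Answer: $72298051$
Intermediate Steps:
$g = 72291200$ ($g = \left(-27550\right) \left(-2624\right) = 72291200$)
$\left(7181 - 330\right) + g = \left(7181 - 330\right) + 72291200 = 6851 + 72291200 = 72298051$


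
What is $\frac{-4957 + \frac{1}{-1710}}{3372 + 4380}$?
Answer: $- \frac{8476471}{13255920} \approx -0.63945$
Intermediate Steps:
$\frac{-4957 + \frac{1}{-1710}}{3372 + 4380} = \frac{-4957 - \frac{1}{1710}}{7752} = \left(- \frac{8476471}{1710}\right) \frac{1}{7752} = - \frac{8476471}{13255920}$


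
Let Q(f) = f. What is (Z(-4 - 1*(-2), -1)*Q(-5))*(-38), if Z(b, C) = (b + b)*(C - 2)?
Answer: 2280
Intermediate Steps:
Z(b, C) = 2*b*(-2 + C) (Z(b, C) = (2*b)*(-2 + C) = 2*b*(-2 + C))
(Z(-4 - 1*(-2), -1)*Q(-5))*(-38) = ((2*(-4 - 1*(-2))*(-2 - 1))*(-5))*(-38) = ((2*(-4 + 2)*(-3))*(-5))*(-38) = ((2*(-2)*(-3))*(-5))*(-38) = (12*(-5))*(-38) = -60*(-38) = 2280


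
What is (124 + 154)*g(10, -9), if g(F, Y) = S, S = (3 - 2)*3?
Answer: 834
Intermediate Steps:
S = 3 (S = 1*3 = 3)
g(F, Y) = 3
(124 + 154)*g(10, -9) = (124 + 154)*3 = 278*3 = 834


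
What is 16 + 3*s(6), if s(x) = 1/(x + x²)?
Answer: 225/14 ≈ 16.071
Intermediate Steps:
16 + 3*s(6) = 16 + 3*(1/(6*(1 + 6))) = 16 + 3*((⅙)/7) = 16 + 3*((⅙)*(⅐)) = 16 + 3*(1/42) = 16 + 1/14 = 225/14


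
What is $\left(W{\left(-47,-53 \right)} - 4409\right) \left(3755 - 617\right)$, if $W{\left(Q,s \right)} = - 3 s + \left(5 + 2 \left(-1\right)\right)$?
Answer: $-13327086$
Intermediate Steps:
$W{\left(Q,s \right)} = 3 - 3 s$ ($W{\left(Q,s \right)} = - 3 s + \left(5 - 2\right) = - 3 s + 3 = 3 - 3 s$)
$\left(W{\left(-47,-53 \right)} - 4409\right) \left(3755 - 617\right) = \left(\left(3 - -159\right) - 4409\right) \left(3755 - 617\right) = \left(\left(3 + 159\right) - 4409\right) 3138 = \left(162 - 4409\right) 3138 = \left(-4247\right) 3138 = -13327086$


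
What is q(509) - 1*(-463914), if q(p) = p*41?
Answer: 484783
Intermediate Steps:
q(p) = 41*p
q(509) - 1*(-463914) = 41*509 - 1*(-463914) = 20869 + 463914 = 484783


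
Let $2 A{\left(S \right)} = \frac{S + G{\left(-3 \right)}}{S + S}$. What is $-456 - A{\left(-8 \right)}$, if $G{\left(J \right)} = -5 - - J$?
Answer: $- \frac{913}{2} \approx -456.5$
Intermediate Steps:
$G{\left(J \right)} = -5 + J$
$A{\left(S \right)} = \frac{-8 + S}{4 S}$ ($A{\left(S \right)} = \frac{\left(S - 8\right) \frac{1}{S + S}}{2} = \frac{\left(S - 8\right) \frac{1}{2 S}}{2} = \frac{\left(-8 + S\right) \frac{1}{2 S}}{2} = \frac{\frac{1}{2} \frac{1}{S} \left(-8 + S\right)}{2} = \frac{-8 + S}{4 S}$)
$-456 - A{\left(-8 \right)} = -456 - \frac{-8 - 8}{4 \left(-8\right)} = -456 - \frac{1}{4} \left(- \frac{1}{8}\right) \left(-16\right) = -456 - \frac{1}{2} = - \frac{913}{2}$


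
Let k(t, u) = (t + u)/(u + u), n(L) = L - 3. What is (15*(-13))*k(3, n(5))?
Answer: -975/4 ≈ -243.75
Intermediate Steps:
n(L) = -3 + L
k(t, u) = (t + u)/(2*u) (k(t, u) = (t + u)/((2*u)) = (t + u)*(1/(2*u)) = (t + u)/(2*u))
(15*(-13))*k(3, n(5)) = (15*(-13))*((3 + (-3 + 5))/(2*(-3 + 5))) = -195*(3 + 2)/(2*2) = -195*5/(2*2) = -195*5/4 = -975/4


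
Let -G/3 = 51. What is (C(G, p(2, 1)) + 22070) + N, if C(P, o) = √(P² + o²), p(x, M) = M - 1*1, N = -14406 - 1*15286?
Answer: -7469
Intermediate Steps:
G = -153 (G = -3*51 = -153)
N = -29692 (N = -14406 - 15286 = -29692)
p(x, M) = -1 + M (p(x, M) = M - 1 = -1 + M)
(C(G, p(2, 1)) + 22070) + N = (√((-153)² + (-1 + 1)²) + 22070) - 29692 = (√(23409 + 0²) + 22070) - 29692 = (√(23409 + 0) + 22070) - 29692 = (√23409 + 22070) - 29692 = (153 + 22070) - 29692 = 22223 - 29692 = -7469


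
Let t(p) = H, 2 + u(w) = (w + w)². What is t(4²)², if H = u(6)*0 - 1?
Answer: 1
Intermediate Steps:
u(w) = -2 + 4*w² (u(w) = -2 + (w + w)² = -2 + (2*w)² = -2 + 4*w²)
H = -1 (H = (-2 + 4*6²)*0 - 1 = (-2 + 4*36)*0 - 1 = (-2 + 144)*0 - 1 = 142*0 - 1 = 0 - 1 = -1)
t(p) = -1
t(4²)² = (-1)² = 1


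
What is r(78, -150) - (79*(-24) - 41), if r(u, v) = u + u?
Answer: 2093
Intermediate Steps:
r(u, v) = 2*u
r(78, -150) - (79*(-24) - 41) = 2*78 - (79*(-24) - 41) = 156 - (-1896 - 41) = 156 - 1*(-1937) = 156 + 1937 = 2093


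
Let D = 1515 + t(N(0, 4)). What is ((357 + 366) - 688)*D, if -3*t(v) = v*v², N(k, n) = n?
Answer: 156835/3 ≈ 52278.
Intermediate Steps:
t(v) = -v³/3 (t(v) = -v*v²/3 = -v³/3)
D = 4481/3 (D = 1515 - ⅓*4³ = 1515 - ⅓*64 = 1515 - 64/3 = 4481/3 ≈ 1493.7)
((357 + 366) - 688)*D = ((357 + 366) - 688)*(4481/3) = (723 - 688)*(4481/3) = 35*(4481/3) = 156835/3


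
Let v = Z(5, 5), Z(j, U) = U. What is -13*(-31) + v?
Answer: 408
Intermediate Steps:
v = 5
-13*(-31) + v = -13*(-31) + 5 = 403 + 5 = 408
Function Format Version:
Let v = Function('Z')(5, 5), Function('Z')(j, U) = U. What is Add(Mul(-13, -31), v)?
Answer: 408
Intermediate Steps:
v = 5
Add(Mul(-13, -31), v) = Add(Mul(-13, -31), 5) = Add(403, 5) = 408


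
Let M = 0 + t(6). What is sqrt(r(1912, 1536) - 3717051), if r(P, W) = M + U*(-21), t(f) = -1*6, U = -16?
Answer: 3*I*sqrt(412969) ≈ 1927.9*I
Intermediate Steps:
t(f) = -6
M = -6 (M = 0 - 6 = -6)
r(P, W) = 330 (r(P, W) = -6 - 16*(-21) = -6 + 336 = 330)
sqrt(r(1912, 1536) - 3717051) = sqrt(330 - 3717051) = sqrt(-3716721) = 3*I*sqrt(412969)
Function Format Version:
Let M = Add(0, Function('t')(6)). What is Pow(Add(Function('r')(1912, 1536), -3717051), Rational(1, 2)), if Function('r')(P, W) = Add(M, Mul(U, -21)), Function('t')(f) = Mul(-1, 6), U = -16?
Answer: Mul(3, I, Pow(412969, Rational(1, 2))) ≈ Mul(1927.9, I)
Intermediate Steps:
Function('t')(f) = -6
M = -6 (M = Add(0, -6) = -6)
Function('r')(P, W) = 330 (Function('r')(P, W) = Add(-6, Mul(-16, -21)) = Add(-6, 336) = 330)
Pow(Add(Function('r')(1912, 1536), -3717051), Rational(1, 2)) = Pow(Add(330, -3717051), Rational(1, 2)) = Pow(-3716721, Rational(1, 2)) = Mul(3, I, Pow(412969, Rational(1, 2)))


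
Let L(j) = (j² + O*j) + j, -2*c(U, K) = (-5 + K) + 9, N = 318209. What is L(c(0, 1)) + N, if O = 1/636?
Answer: 404766613/1272 ≈ 3.1821e+5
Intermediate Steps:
c(U, K) = -2 - K/2 (c(U, K) = -((-5 + K) + 9)/2 = -(4 + K)/2 = -2 - K/2)
O = 1/636 ≈ 0.0015723
L(j) = j² + 637*j/636 (L(j) = (j² + j/636) + j = j² + 637*j/636)
L(c(0, 1)) + N = (-2 - ½*1)*(637 + 636*(-2 - ½*1))/636 + 318209 = (-2 - ½)*(637 + 636*(-2 - ½))/636 + 318209 = (1/636)*(-5/2)*(637 + 636*(-5/2)) + 318209 = (1/636)*(-5/2)*(637 - 1590) + 318209 = (1/636)*(-5/2)*(-953) + 318209 = 4765/1272 + 318209 = 404766613/1272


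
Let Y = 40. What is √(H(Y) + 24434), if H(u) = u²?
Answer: √26034 ≈ 161.35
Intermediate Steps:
√(H(Y) + 24434) = √(40² + 24434) = √(1600 + 24434) = √26034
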